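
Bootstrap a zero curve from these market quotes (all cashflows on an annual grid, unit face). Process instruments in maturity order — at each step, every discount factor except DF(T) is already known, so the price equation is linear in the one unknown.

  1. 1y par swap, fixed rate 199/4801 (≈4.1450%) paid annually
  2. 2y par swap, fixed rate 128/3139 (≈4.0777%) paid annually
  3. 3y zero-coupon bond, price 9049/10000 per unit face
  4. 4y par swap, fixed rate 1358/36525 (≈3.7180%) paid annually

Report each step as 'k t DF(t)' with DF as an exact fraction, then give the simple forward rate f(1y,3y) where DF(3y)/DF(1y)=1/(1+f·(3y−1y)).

1 1 4801/5000
2 2 577/625
3 3 9049/10000
4 4 4321/5000
f(1y,3y) = ((4801/5000)/(9049/10000) − 1)/(2) = 553/18098 ≈ 3.0556%

step 1 [1y] swap r/1=199/4801: DF=(1 − 199/4801·(0))/(1+199/4801) = 4801/5000 ≈ 0.960200
step 2 [2y] swap r/1=128/3139: DF=(1 − 128/3139·(0.960200))/(1+128/3139) = 577/625 ≈ 0.923200
step 3 [3y] zero: DF = P = 9049/10000 ≈ 0.904900
step 4 [4y] swap r/1=1358/36525: DF=(1 − 1358/36525·(0.960200+0.923200+0.904900))/(1+1358/36525) = 4321/5000 ≈ 0.864200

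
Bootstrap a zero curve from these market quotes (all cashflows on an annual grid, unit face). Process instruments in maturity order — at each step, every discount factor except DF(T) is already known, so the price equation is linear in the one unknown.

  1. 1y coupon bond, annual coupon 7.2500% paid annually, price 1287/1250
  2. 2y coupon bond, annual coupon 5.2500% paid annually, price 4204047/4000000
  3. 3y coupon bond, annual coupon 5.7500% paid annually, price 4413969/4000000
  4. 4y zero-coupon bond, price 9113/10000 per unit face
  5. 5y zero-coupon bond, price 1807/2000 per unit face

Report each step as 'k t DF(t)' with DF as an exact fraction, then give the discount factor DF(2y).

step 1 [1y] bond c/1=29/400: DF=(1287/1250 − 29/400·(0))/(1+29/400) = 24/25 ≈ 0.960000
step 2 [2y] bond c/1=21/400: DF=(4204047/4000000 − 21/400·(0.960000))/(1+21/400) = 9507/10000 ≈ 0.950700
step 3 [3y] bond c/1=23/400: DF=(4413969/4000000 − 23/400·(0.960000+0.950700))/(1+23/400) = 2349/2500 ≈ 0.939600
step 4 [4y] zero: DF = P = 9113/10000 ≈ 0.911300
step 5 [5y] zero: DF = P = 1807/2000 ≈ 0.903500

1 1 24/25
2 2 9507/10000
3 3 2349/2500
4 4 9113/10000
5 5 1807/2000
DF(2y) = 9507/10000 ≈ 0.950700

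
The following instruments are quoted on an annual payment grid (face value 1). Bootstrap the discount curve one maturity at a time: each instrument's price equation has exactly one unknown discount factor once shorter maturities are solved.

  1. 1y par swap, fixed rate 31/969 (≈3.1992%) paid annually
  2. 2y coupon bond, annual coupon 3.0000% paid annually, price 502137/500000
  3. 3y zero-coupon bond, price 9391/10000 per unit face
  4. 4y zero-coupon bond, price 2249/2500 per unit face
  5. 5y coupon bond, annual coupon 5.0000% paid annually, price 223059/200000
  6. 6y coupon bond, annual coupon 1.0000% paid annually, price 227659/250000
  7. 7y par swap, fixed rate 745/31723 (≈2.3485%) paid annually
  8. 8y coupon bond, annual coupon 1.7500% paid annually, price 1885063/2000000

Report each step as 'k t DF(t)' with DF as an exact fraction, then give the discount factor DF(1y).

step 1 [1y] swap r/1=31/969: DF=(1 − 31/969·(0))/(1+31/969) = 969/1000 ≈ 0.969000
step 2 [2y] bond c/1=3/100: DF=(502137/500000 − 3/100·(0.969000))/(1+3/100) = 2367/2500 ≈ 0.946800
step 3 [3y] zero: DF = P = 9391/10000 ≈ 0.939100
step 4 [4y] zero: DF = P = 2249/2500 ≈ 0.899600
step 5 [5y] bond c/1=1/20: DF=(223059/200000 − 1/20·(0.969000+0.946800+0.939100+0.899600))/(1+1/20) = 4417/5000 ≈ 0.883400
step 6 [6y] bond c/1=1/100: DF=(227659/250000 − 1/100·(0.969000+0.946800+0.939100+0.899600+0.883400))/(1+1/100) = 8557/10000 ≈ 0.855700
step 7 [7y] swap r/1=745/31723: DF=(1 − 745/31723·(0.969000+0.946800+0.939100+0.899600+0.883400+0.855700))/(1+745/31723) = 851/1000 ≈ 0.851000
step 8 [8y] bond c/1=7/400: DF=(1885063/2000000 − 7/400·(0.969000+0.946800+0.939100+0.899600+0.883400+0.855700+0.851000))/(1+7/400) = 2043/2500 ≈ 0.817200

1 1 969/1000
2 2 2367/2500
3 3 9391/10000
4 4 2249/2500
5 5 4417/5000
6 6 8557/10000
7 7 851/1000
8 8 2043/2500
DF(1y) = 969/1000 ≈ 0.969000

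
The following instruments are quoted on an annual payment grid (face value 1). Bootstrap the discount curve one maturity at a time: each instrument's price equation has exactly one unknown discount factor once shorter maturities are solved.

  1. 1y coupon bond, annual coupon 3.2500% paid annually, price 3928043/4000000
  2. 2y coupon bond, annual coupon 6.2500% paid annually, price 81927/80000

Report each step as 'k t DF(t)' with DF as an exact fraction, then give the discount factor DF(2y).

1 1 9511/10000
2 2 9079/10000
DF(2y) = 9079/10000 ≈ 0.907900

step 1 [1y] bond c/1=13/400: DF=(3928043/4000000 − 13/400·(0))/(1+13/400) = 9511/10000 ≈ 0.951100
step 2 [2y] bond c/1=1/16: DF=(81927/80000 − 1/16·(0.951100))/(1+1/16) = 9079/10000 ≈ 0.907900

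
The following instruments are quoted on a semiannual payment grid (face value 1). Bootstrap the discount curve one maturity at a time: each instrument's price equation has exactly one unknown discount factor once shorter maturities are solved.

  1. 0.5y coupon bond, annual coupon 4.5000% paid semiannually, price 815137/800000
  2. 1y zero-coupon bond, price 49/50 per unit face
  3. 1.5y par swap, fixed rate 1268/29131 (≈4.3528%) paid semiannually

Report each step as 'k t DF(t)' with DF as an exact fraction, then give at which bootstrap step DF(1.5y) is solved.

1 1/2 1993/2000
2 1 49/50
3 3/2 4683/5000
DF(1.5y) is solved at step 3

step 1 [0.5y] bond c/2=9/400: DF=(815137/800000 − 9/400·(0))/(1+9/400) = 1993/2000 ≈ 0.996500
step 2 [1y] zero: DF = P = 49/50 ≈ 0.980000
step 3 [1.5y] swap r/2=634/29131: DF=(1 − 634/29131·(0.996500+0.980000))/(1+634/29131) = 4683/5000 ≈ 0.936600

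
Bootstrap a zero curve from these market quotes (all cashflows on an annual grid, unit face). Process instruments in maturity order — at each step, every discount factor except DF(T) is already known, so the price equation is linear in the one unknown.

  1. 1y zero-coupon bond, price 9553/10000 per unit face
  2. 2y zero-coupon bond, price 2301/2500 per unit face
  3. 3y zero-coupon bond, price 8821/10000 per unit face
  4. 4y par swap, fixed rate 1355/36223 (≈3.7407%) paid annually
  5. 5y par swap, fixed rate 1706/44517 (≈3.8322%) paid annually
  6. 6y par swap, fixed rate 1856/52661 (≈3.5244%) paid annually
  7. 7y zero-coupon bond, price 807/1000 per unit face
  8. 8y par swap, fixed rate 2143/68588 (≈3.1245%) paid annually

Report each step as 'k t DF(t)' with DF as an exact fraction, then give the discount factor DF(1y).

step 1 [1y] zero: DF = P = 9553/10000 ≈ 0.955300
step 2 [2y] zero: DF = P = 2301/2500 ≈ 0.920400
step 3 [3y] zero: DF = P = 8821/10000 ≈ 0.882100
step 4 [4y] swap r/1=1355/36223: DF=(1 − 1355/36223·(0.955300+0.920400+0.882100))/(1+1355/36223) = 1729/2000 ≈ 0.864500
step 5 [5y] swap r/1=1706/44517: DF=(1 − 1706/44517·(0.955300+0.920400+0.882100+0.864500))/(1+1706/44517) = 4147/5000 ≈ 0.829400
step 6 [6y] swap r/1=1856/52661: DF=(1 − 1856/52661·(0.955300+0.920400+0.882100+0.864500+0.829400))/(1+1856/52661) = 509/625 ≈ 0.814400
step 7 [7y] zero: DF = P = 807/1000 ≈ 0.807000
step 8 [8y] swap r/1=2143/68588: DF=(1 − 2143/68588·(0.955300+0.920400+0.882100+0.864500+0.829400+0.814400+0.807000))/(1+2143/68588) = 7857/10000 ≈ 0.785700

1 1 9553/10000
2 2 2301/2500
3 3 8821/10000
4 4 1729/2000
5 5 4147/5000
6 6 509/625
7 7 807/1000
8 8 7857/10000
DF(1y) = 9553/10000 ≈ 0.955300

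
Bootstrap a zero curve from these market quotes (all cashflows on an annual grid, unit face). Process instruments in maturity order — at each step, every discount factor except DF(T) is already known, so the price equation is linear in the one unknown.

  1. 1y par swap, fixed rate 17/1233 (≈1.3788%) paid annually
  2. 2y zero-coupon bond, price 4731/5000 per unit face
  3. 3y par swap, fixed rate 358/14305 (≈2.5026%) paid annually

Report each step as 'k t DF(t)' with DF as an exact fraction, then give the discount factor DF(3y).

1 1 1233/1250
2 2 4731/5000
3 3 2321/2500
DF(3y) = 2321/2500 ≈ 0.928400

step 1 [1y] swap r/1=17/1233: DF=(1 − 17/1233·(0))/(1+17/1233) = 1233/1250 ≈ 0.986400
step 2 [2y] zero: DF = P = 4731/5000 ≈ 0.946200
step 3 [3y] swap r/1=358/14305: DF=(1 − 358/14305·(0.986400+0.946200))/(1+358/14305) = 2321/2500 ≈ 0.928400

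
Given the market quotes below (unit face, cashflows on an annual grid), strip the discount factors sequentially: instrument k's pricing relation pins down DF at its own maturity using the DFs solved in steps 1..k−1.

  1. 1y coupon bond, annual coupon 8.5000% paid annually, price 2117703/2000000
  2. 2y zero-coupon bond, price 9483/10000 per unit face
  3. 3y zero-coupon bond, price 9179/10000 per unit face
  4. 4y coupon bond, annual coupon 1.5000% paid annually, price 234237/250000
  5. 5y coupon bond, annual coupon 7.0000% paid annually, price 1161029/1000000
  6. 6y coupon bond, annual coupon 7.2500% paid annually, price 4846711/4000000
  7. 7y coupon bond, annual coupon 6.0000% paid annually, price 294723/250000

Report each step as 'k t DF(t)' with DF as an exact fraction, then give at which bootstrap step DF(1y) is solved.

step 1 [1y] bond c/1=17/200: DF=(2117703/2000000 − 17/200·(0))/(1+17/200) = 9759/10000 ≈ 0.975900
step 2 [2y] zero: DF = P = 9483/10000 ≈ 0.948300
step 3 [3y] zero: DF = P = 9179/10000 ≈ 0.917900
step 4 [4y] bond c/1=3/200: DF=(234237/250000 − 3/200·(0.975900+0.948300+0.917900))/(1+3/200) = 8811/10000 ≈ 0.881100
step 5 [5y] bond c/1=7/100: DF=(1161029/1000000 − 7/100·(0.975900+0.948300+0.917900+0.881100))/(1+7/100) = 1683/2000 ≈ 0.841500
step 6 [6y] bond c/1=29/400: DF=(4846711/4000000 − 29/400·(0.975900+0.948300+0.917900+0.881100+0.841500))/(1+29/400) = 2053/2500 ≈ 0.821200
step 7 [7y] bond c/1=3/50: DF=(294723/250000 − 3/50·(0.975900+0.948300+0.917900+0.881100+0.841500+0.821200))/(1+3/50) = 8073/10000 ≈ 0.807300

1 1 9759/10000
2 2 9483/10000
3 3 9179/10000
4 4 8811/10000
5 5 1683/2000
6 6 2053/2500
7 7 8073/10000
DF(1y) is solved at step 1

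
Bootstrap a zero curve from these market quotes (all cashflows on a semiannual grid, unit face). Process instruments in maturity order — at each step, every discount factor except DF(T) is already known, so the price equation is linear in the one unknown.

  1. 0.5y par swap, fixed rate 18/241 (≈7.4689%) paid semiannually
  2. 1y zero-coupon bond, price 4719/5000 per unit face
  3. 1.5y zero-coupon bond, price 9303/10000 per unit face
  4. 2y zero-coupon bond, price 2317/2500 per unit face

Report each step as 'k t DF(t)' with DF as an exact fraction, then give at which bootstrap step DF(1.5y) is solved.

1 1/2 241/250
2 1 4719/5000
3 3/2 9303/10000
4 2 2317/2500
DF(1.5y) is solved at step 3

step 1 [0.5y] swap r/2=9/241: DF=(1 − 9/241·(0))/(1+9/241) = 241/250 ≈ 0.964000
step 2 [1y] zero: DF = P = 4719/5000 ≈ 0.943800
step 3 [1.5y] zero: DF = P = 9303/10000 ≈ 0.930300
step 4 [2y] zero: DF = P = 2317/2500 ≈ 0.926800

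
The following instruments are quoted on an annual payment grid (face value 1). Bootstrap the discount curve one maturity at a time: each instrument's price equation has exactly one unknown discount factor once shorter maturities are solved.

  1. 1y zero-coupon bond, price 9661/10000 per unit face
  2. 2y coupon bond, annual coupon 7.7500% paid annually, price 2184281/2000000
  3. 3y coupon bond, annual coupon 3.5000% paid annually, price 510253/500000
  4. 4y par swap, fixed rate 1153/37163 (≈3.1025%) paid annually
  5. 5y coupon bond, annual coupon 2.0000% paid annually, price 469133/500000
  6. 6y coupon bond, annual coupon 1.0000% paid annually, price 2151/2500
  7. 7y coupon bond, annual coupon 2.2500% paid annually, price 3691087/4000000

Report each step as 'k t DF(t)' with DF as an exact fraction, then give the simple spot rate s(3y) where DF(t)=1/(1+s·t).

step 1 [1y] zero: DF = P = 9661/10000 ≈ 0.966100
step 2 [2y] bond c/1=31/400: DF=(2184281/2000000 − 31/400·(0.966100))/(1+31/400) = 9441/10000 ≈ 0.944100
step 3 [3y] bond c/1=7/200: DF=(510253/500000 − 7/200·(0.966100+0.944100))/(1+7/200) = 4607/5000 ≈ 0.921400
step 4 [4y] swap r/1=1153/37163: DF=(1 − 1153/37163·(0.966100+0.944100+0.921400))/(1+1153/37163) = 8847/10000 ≈ 0.884700
step 5 [5y] bond c/1=1/50: DF=(469133/500000 − 1/50·(0.966100+0.944100+0.921400+0.884700))/(1+1/50) = 847/1000 ≈ 0.847000
step 6 [6y] bond c/1=1/100: DF=(2151/2500 − 1/100·(0.966100+0.944100+0.921400+0.884700+0.847000))/(1+1/100) = 8067/10000 ≈ 0.806700
step 7 [7y] bond c/1=9/400: DF=(3691087/4000000 − 9/400·(0.966100+0.944100+0.921400+0.884700+0.847000+0.806700))/(1+9/400) = 7843/10000 ≈ 0.784300

1 1 9661/10000
2 2 9441/10000
3 3 4607/5000
4 4 8847/10000
5 5 847/1000
6 6 8067/10000
7 7 7843/10000
s(3y) = (1/(4607/5000) − 1)/(3) = 131/4607 ≈ 2.8435%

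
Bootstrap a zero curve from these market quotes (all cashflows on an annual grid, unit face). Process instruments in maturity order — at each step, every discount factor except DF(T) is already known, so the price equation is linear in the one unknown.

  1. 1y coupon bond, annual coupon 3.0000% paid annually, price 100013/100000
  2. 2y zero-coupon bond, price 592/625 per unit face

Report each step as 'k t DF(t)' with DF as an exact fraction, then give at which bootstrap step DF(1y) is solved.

step 1 [1y] bond c/1=3/100: DF=(100013/100000 − 3/100·(0))/(1+3/100) = 971/1000 ≈ 0.971000
step 2 [2y] zero: DF = P = 592/625 ≈ 0.947200

1 1 971/1000
2 2 592/625
DF(1y) is solved at step 1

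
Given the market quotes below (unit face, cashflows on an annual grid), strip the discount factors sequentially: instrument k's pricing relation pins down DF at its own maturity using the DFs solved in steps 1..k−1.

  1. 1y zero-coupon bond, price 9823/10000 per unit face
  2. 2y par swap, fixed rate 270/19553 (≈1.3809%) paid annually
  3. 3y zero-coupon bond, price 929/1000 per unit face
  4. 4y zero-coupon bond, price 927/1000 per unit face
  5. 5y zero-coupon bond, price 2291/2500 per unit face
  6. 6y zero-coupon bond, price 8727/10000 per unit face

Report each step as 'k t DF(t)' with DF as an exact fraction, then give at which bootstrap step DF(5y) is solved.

1 1 9823/10000
2 2 973/1000
3 3 929/1000
4 4 927/1000
5 5 2291/2500
6 6 8727/10000
DF(5y) is solved at step 5

step 1 [1y] zero: DF = P = 9823/10000 ≈ 0.982300
step 2 [2y] swap r/1=270/19553: DF=(1 − 270/19553·(0.982300))/(1+270/19553) = 973/1000 ≈ 0.973000
step 3 [3y] zero: DF = P = 929/1000 ≈ 0.929000
step 4 [4y] zero: DF = P = 927/1000 ≈ 0.927000
step 5 [5y] zero: DF = P = 2291/2500 ≈ 0.916400
step 6 [6y] zero: DF = P = 8727/10000 ≈ 0.872700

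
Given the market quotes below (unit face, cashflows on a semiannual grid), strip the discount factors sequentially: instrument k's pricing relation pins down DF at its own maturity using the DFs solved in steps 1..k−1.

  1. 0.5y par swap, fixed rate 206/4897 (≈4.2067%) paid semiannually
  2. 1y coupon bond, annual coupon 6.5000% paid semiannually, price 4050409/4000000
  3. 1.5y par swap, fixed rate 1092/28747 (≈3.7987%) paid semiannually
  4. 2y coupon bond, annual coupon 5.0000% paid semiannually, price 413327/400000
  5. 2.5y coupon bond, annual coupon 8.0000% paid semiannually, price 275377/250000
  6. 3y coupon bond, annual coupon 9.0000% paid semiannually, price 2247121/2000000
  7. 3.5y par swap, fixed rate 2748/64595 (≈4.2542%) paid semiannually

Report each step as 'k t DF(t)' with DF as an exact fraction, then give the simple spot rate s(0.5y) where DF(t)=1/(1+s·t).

step 1 [0.5y] swap r/2=103/4897: DF=(1 − 103/4897·(0))/(1+103/4897) = 4897/5000 ≈ 0.979400
step 2 [1y] bond c/2=13/400: DF=(4050409/4000000 − 13/400·(0.979400))/(1+13/400) = 9499/10000 ≈ 0.949900
step 3 [1.5y] swap r/2=546/28747: DF=(1 − 546/28747·(0.979400+0.949900))/(1+546/28747) = 4727/5000 ≈ 0.945400
step 4 [2y] bond c/2=1/40: DF=(413327/400000 − 1/40·(0.979400+0.949900+0.945400))/(1+1/40) = 469/500 ≈ 0.938000
step 5 [2.5y] bond c/2=1/25: DF=(275377/250000 − 1/25·(0.979400+0.949900+0.945400+0.938000))/(1+1/25) = 73/80 ≈ 0.912500
step 6 [3y] bond c/2=9/200: DF=(2247121/2000000 − 9/200·(0.979400+0.949900+0.945400+0.938000+0.912500))/(1+9/200) = 8717/10000 ≈ 0.871700
step 7 [3.5y] swap r/2=1374/64595: DF=(1 − 1374/64595·(0.979400+0.949900+0.945400+0.938000+0.912500+0.871700))/(1+1374/64595) = 4313/5000 ≈ 0.862600

1 1/2 4897/5000
2 1 9499/10000
3 3/2 4727/5000
4 2 469/500
5 5/2 73/80
6 3 8717/10000
7 7/2 4313/5000
s(0.5y) = (1/(4897/5000) − 1)/(1/2) = 206/4897 ≈ 4.2067%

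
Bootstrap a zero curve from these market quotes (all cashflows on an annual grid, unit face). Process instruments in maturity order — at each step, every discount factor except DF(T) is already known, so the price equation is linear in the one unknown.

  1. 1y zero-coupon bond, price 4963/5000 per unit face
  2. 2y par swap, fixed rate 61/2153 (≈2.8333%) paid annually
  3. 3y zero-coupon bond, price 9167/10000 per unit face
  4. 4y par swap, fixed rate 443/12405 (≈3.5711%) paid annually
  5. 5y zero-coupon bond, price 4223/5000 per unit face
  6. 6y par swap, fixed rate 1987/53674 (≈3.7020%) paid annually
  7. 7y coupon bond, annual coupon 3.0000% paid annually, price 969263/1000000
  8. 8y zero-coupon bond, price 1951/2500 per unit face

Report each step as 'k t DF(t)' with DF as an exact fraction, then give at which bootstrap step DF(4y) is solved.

step 1 [1y] zero: DF = P = 4963/5000 ≈ 0.992600
step 2 [2y] swap r/1=61/2153: DF=(1 − 61/2153·(0.992600))/(1+61/2153) = 9451/10000 ≈ 0.945100
step 3 [3y] zero: DF = P = 9167/10000 ≈ 0.916700
step 4 [4y] swap r/1=443/12405: DF=(1 − 443/12405·(0.992600+0.945100+0.916700))/(1+443/12405) = 8671/10000 ≈ 0.867100
step 5 [5y] zero: DF = P = 4223/5000 ≈ 0.844600
step 6 [6y] swap r/1=1987/53674: DF=(1 − 1987/53674·(0.992600+0.945100+0.916700+0.867100+0.844600))/(1+1987/53674) = 8013/10000 ≈ 0.801300
step 7 [7y] bond c/1=3/100: DF=(969263/1000000 − 3/100·(0.992600+0.945100+0.916700+0.867100+0.844600+0.801300))/(1+3/100) = 7847/10000 ≈ 0.784700
step 8 [8y] zero: DF = P = 1951/2500 ≈ 0.780400

1 1 4963/5000
2 2 9451/10000
3 3 9167/10000
4 4 8671/10000
5 5 4223/5000
6 6 8013/10000
7 7 7847/10000
8 8 1951/2500
DF(4y) is solved at step 4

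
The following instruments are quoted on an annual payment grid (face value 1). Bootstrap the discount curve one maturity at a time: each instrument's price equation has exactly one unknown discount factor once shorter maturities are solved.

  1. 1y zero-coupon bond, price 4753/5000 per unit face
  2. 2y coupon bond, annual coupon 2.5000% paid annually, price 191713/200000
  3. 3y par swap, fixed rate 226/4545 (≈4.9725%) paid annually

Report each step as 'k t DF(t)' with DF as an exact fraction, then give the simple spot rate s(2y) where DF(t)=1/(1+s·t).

step 1 [1y] zero: DF = P = 4753/5000 ≈ 0.950600
step 2 [2y] bond c/1=1/40: DF=(191713/200000 − 1/40·(0.950600))/(1+1/40) = 114/125 ≈ 0.912000
step 3 [3y] swap r/1=226/4545: DF=(1 − 226/4545·(0.950600+0.912000))/(1+226/4545) = 2161/2500 ≈ 0.864400

1 1 4753/5000
2 2 114/125
3 3 2161/2500
s(2y) = (1/(114/125) − 1)/(2) = 11/228 ≈ 4.8246%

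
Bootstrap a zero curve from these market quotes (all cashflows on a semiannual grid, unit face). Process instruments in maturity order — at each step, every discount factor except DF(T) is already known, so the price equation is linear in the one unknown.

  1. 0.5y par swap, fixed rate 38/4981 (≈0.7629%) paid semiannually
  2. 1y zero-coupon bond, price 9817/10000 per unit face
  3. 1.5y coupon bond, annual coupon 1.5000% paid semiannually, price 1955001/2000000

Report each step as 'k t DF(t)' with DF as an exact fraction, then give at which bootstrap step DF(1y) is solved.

1 1/2 4981/5000
2 1 9817/10000
3 3/2 1911/2000
DF(1y) is solved at step 2

step 1 [0.5y] swap r/2=19/4981: DF=(1 − 19/4981·(0))/(1+19/4981) = 4981/5000 ≈ 0.996200
step 2 [1y] zero: DF = P = 9817/10000 ≈ 0.981700
step 3 [1.5y] bond c/2=3/400: DF=(1955001/2000000 − 3/400·(0.996200+0.981700))/(1+3/400) = 1911/2000 ≈ 0.955500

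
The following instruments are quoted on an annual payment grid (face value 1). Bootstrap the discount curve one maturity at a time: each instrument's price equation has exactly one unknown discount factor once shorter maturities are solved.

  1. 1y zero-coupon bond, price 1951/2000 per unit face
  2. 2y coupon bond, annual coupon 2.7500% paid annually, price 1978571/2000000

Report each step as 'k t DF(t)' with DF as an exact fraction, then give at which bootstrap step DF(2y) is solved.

1 1 1951/2000
2 2 9367/10000
DF(2y) is solved at step 2

step 1 [1y] zero: DF = P = 1951/2000 ≈ 0.975500
step 2 [2y] bond c/1=11/400: DF=(1978571/2000000 − 11/400·(0.975500))/(1+11/400) = 9367/10000 ≈ 0.936700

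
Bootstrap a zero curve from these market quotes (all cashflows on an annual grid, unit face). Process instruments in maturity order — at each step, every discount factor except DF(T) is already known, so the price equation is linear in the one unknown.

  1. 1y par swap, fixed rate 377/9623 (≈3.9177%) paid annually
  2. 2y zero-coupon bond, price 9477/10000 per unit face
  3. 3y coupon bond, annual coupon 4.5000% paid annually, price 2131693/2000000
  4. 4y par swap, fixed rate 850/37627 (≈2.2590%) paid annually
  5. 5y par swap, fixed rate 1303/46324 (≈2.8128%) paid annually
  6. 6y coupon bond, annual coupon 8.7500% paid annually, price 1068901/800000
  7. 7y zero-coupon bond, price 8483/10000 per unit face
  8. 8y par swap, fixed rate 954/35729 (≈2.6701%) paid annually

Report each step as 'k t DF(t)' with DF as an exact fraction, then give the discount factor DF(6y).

1 1 9623/10000
2 2 9477/10000
3 3 9377/10000
4 4 183/200
5 5 8697/10000
6 6 8559/10000
7 7 8483/10000
8 8 2023/2500
DF(6y) = 8559/10000 ≈ 0.855900

step 1 [1y] swap r/1=377/9623: DF=(1 − 377/9623·(0))/(1+377/9623) = 9623/10000 ≈ 0.962300
step 2 [2y] zero: DF = P = 9477/10000 ≈ 0.947700
step 3 [3y] bond c/1=9/200: DF=(2131693/2000000 − 9/200·(0.962300+0.947700))/(1+9/200) = 9377/10000 ≈ 0.937700
step 4 [4y] swap r/1=850/37627: DF=(1 − 850/37627·(0.962300+0.947700+0.937700))/(1+850/37627) = 183/200 ≈ 0.915000
step 5 [5y] swap r/1=1303/46324: DF=(1 − 1303/46324·(0.962300+0.947700+0.937700+0.915000))/(1+1303/46324) = 8697/10000 ≈ 0.869700
step 6 [6y] bond c/1=7/80: DF=(1068901/800000 − 7/80·(0.962300+0.947700+0.937700+0.915000+0.869700))/(1+7/80) = 8559/10000 ≈ 0.855900
step 7 [7y] zero: DF = P = 8483/10000 ≈ 0.848300
step 8 [8y] swap r/1=954/35729: DF=(1 − 954/35729·(0.962300+0.947700+0.937700+0.915000+0.869700+0.855900+0.848300))/(1+954/35729) = 2023/2500 ≈ 0.809200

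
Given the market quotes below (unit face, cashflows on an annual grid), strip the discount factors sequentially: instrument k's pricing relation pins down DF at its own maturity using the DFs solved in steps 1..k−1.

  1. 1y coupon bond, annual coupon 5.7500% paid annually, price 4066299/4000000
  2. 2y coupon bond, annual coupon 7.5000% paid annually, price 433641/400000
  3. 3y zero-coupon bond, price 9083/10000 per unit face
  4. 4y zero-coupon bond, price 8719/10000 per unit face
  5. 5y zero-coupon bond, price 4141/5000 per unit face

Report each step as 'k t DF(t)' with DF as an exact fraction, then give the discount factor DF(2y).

step 1 [1y] bond c/1=23/400: DF=(4066299/4000000 − 23/400·(0))/(1+23/400) = 9613/10000 ≈ 0.961300
step 2 [2y] bond c/1=3/40: DF=(433641/400000 − 3/40·(0.961300))/(1+3/40) = 4707/5000 ≈ 0.941400
step 3 [3y] zero: DF = P = 9083/10000 ≈ 0.908300
step 4 [4y] zero: DF = P = 8719/10000 ≈ 0.871900
step 5 [5y] zero: DF = P = 4141/5000 ≈ 0.828200

1 1 9613/10000
2 2 4707/5000
3 3 9083/10000
4 4 8719/10000
5 5 4141/5000
DF(2y) = 4707/5000 ≈ 0.941400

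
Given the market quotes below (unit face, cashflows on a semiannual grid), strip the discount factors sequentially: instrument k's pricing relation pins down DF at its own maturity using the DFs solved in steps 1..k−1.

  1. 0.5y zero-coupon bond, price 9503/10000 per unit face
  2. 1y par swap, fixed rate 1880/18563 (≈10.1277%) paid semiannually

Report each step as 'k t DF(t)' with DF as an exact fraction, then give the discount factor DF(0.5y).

step 1 [0.5y] zero: DF = P = 9503/10000 ≈ 0.950300
step 2 [1y] swap r/2=940/18563: DF=(1 − 940/18563·(0.950300))/(1+940/18563) = 453/500 ≈ 0.906000

1 1/2 9503/10000
2 1 453/500
DF(0.5y) = 9503/10000 ≈ 0.950300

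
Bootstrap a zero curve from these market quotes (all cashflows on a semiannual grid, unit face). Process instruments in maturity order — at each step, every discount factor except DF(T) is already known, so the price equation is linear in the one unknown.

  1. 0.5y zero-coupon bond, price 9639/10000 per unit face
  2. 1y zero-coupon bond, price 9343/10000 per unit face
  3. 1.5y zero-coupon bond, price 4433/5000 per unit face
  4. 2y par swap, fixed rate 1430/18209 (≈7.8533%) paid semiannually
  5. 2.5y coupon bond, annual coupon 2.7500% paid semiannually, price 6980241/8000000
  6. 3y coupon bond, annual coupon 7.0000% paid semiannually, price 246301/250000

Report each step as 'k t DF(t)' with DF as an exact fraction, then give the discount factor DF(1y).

step 1 [0.5y] zero: DF = P = 9639/10000 ≈ 0.963900
step 2 [1y] zero: DF = P = 9343/10000 ≈ 0.934300
step 3 [1.5y] zero: DF = P = 4433/5000 ≈ 0.886600
step 4 [2y] swap r/2=715/18209: DF=(1 − 715/18209·(0.963900+0.934300+0.886600))/(1+715/18209) = 857/1000 ≈ 0.857000
step 5 [2.5y] bond c/2=11/800: DF=(6980241/8000000 − 11/800·(0.963900+0.934300+0.886600+0.857000))/(1+11/800) = 8113/10000 ≈ 0.811300
step 6 [3y] bond c/2=7/200: DF=(246301/250000 − 7/200·(0.963900+0.934300+0.886600+0.857000+0.811300))/(1+7/200) = 8013/10000 ≈ 0.801300

1 1/2 9639/10000
2 1 9343/10000
3 3/2 4433/5000
4 2 857/1000
5 5/2 8113/10000
6 3 8013/10000
DF(1y) = 9343/10000 ≈ 0.934300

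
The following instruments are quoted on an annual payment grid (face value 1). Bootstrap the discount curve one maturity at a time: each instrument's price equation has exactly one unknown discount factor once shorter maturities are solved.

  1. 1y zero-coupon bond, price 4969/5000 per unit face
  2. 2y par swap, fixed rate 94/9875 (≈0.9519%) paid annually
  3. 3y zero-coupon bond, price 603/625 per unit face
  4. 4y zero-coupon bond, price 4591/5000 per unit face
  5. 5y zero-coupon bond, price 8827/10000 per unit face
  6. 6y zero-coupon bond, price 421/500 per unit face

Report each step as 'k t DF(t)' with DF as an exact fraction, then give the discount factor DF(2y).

step 1 [1y] zero: DF = P = 4969/5000 ≈ 0.993800
step 2 [2y] swap r/1=94/9875: DF=(1 − 94/9875·(0.993800))/(1+94/9875) = 2453/2500 ≈ 0.981200
step 3 [3y] zero: DF = P = 603/625 ≈ 0.964800
step 4 [4y] zero: DF = P = 4591/5000 ≈ 0.918200
step 5 [5y] zero: DF = P = 8827/10000 ≈ 0.882700
step 6 [6y] zero: DF = P = 421/500 ≈ 0.842000

1 1 4969/5000
2 2 2453/2500
3 3 603/625
4 4 4591/5000
5 5 8827/10000
6 6 421/500
DF(2y) = 2453/2500 ≈ 0.981200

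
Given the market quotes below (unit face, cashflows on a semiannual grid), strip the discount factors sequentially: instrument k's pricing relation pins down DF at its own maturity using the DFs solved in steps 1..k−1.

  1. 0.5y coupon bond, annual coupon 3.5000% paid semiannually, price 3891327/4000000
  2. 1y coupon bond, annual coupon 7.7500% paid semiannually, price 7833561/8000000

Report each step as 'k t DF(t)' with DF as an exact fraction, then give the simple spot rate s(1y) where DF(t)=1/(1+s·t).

1 1/2 9561/10000
2 1 907/1000
s(1y) = (1/(907/1000) − 1)/(1) = 93/907 ≈ 10.2536%

step 1 [0.5y] bond c/2=7/400: DF=(3891327/4000000 − 7/400·(0))/(1+7/400) = 9561/10000 ≈ 0.956100
step 2 [1y] bond c/2=31/800: DF=(7833561/8000000 − 31/800·(0.956100))/(1+31/800) = 907/1000 ≈ 0.907000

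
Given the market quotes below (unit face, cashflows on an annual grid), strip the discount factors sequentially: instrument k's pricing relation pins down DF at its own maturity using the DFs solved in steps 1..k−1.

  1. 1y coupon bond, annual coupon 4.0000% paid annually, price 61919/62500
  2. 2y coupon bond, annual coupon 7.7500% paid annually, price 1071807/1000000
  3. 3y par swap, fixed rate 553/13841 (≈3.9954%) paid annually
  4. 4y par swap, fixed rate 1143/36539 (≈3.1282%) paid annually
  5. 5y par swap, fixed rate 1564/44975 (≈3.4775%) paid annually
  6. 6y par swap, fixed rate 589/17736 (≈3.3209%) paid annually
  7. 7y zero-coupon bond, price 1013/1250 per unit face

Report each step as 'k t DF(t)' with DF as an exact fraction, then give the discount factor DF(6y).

1 1 4763/5000
2 2 4631/5000
3 3 4447/5000
4 4 8857/10000
5 5 2109/2500
6 6 8233/10000
7 7 1013/1250
DF(6y) = 8233/10000 ≈ 0.823300

step 1 [1y] bond c/1=1/25: DF=(61919/62500 − 1/25·(0))/(1+1/25) = 4763/5000 ≈ 0.952600
step 2 [2y] bond c/1=31/400: DF=(1071807/1000000 − 31/400·(0.952600))/(1+31/400) = 4631/5000 ≈ 0.926200
step 3 [3y] swap r/1=553/13841: DF=(1 − 553/13841·(0.952600+0.926200))/(1+553/13841) = 4447/5000 ≈ 0.889400
step 4 [4y] swap r/1=1143/36539: DF=(1 − 1143/36539·(0.952600+0.926200+0.889400))/(1+1143/36539) = 8857/10000 ≈ 0.885700
step 5 [5y] swap r/1=1564/44975: DF=(1 − 1564/44975·(0.952600+0.926200+0.889400+0.885700))/(1+1564/44975) = 2109/2500 ≈ 0.843600
step 6 [6y] swap r/1=589/17736: DF=(1 − 589/17736·(0.952600+0.926200+0.889400+0.885700+0.843600))/(1+589/17736) = 8233/10000 ≈ 0.823300
step 7 [7y] zero: DF = P = 1013/1250 ≈ 0.810400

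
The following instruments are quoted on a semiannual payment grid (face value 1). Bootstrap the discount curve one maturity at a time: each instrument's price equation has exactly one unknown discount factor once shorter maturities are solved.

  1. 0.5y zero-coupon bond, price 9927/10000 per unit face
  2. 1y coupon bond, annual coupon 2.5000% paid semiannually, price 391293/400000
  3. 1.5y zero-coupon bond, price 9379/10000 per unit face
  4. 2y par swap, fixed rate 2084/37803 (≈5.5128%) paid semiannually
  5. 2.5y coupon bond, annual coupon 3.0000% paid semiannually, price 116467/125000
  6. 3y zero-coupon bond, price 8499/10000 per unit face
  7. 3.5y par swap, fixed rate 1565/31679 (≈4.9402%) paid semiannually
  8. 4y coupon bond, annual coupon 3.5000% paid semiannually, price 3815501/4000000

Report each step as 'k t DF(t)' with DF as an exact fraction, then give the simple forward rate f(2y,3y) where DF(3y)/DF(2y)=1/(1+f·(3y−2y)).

step 1 [0.5y] zero: DF = P = 9927/10000 ≈ 0.992700
step 2 [1y] bond c/2=1/80: DF=(391293/400000 − 1/80·(0.992700))/(1+1/80) = 9539/10000 ≈ 0.953900
step 3 [1.5y] zero: DF = P = 9379/10000 ≈ 0.937900
step 4 [2y] swap r/2=1042/37803: DF=(1 − 1042/37803·(0.992700+0.953900+0.937900))/(1+1042/37803) = 4479/5000 ≈ 0.895800
step 5 [2.5y] bond c/2=3/200: DF=(116467/125000 − 3/200·(0.992700+0.953900+0.937900+0.895800))/(1+3/200) = 8621/10000 ≈ 0.862100
step 6 [3y] zero: DF = P = 8499/10000 ≈ 0.849900
step 7 [3.5y] swap r/2=1565/63358: DF=(1 − 1565/63358·(0.992700+0.953900+0.937900+0.895800+0.862100+0.849900))/(1+1565/63358) = 1687/2000 ≈ 0.843500
step 8 [4y] bond c/2=7/400: DF=(3815501/4000000 − 7/400·(0.992700+0.953900+0.937900+0.895800+0.862100+0.849900+0.843500))/(1+7/400) = 1657/2000 ≈ 0.828500

1 1/2 9927/10000
2 1 9539/10000
3 3/2 9379/10000
4 2 4479/5000
5 5/2 8621/10000
6 3 8499/10000
7 7/2 1687/2000
8 4 1657/2000
f(2y,3y) = ((4479/5000)/(8499/10000) − 1)/(1) = 153/2833 ≈ 5.4006%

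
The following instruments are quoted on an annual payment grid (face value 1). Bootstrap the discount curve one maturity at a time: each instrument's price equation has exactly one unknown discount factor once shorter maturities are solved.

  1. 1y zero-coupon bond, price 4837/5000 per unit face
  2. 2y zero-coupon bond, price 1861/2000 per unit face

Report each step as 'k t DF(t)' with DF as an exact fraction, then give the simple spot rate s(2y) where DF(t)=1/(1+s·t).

1 1 4837/5000
2 2 1861/2000
s(2y) = (1/(1861/2000) − 1)/(2) = 139/3722 ≈ 3.7346%

step 1 [1y] zero: DF = P = 4837/5000 ≈ 0.967400
step 2 [2y] zero: DF = P = 1861/2000 ≈ 0.930500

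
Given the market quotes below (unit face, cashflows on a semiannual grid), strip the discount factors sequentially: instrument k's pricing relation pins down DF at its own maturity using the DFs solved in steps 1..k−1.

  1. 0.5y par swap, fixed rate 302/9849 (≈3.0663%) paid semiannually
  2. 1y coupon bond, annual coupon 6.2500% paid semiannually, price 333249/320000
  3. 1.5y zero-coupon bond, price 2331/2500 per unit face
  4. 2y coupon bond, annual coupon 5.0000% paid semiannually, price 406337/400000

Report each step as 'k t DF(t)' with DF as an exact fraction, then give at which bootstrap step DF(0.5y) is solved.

step 1 [0.5y] swap r/2=151/9849: DF=(1 − 151/9849·(0))/(1+151/9849) = 9849/10000 ≈ 0.984900
step 2 [1y] bond c/2=1/32: DF=(333249/320000 − 1/32·(0.984900))/(1+1/32) = 49/50 ≈ 0.980000
step 3 [1.5y] zero: DF = P = 2331/2500 ≈ 0.932400
step 4 [2y] bond c/2=1/40: DF=(406337/400000 − 1/40·(0.984900+0.980000+0.932400))/(1+1/40) = 2301/2500 ≈ 0.920400

1 1/2 9849/10000
2 1 49/50
3 3/2 2331/2500
4 2 2301/2500
DF(0.5y) is solved at step 1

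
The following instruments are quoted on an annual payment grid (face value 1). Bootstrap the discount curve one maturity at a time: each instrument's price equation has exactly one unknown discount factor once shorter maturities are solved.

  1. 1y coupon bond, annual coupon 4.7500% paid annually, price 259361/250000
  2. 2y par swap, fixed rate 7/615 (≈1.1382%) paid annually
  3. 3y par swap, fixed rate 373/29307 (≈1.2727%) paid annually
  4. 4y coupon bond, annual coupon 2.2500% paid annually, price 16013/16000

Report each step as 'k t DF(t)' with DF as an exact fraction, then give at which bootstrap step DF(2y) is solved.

step 1 [1y] bond c/1=19/400: DF=(259361/250000 − 19/400·(0))/(1+19/400) = 619/625 ≈ 0.990400
step 2 [2y] swap r/1=7/615: DF=(1 − 7/615·(0.990400))/(1+7/615) = 611/625 ≈ 0.977600
step 3 [3y] swap r/1=373/29307: DF=(1 − 373/29307·(0.990400+0.977600))/(1+373/29307) = 9627/10000 ≈ 0.962700
step 4 [4y] bond c/1=9/400: DF=(16013/16000 − 9/400·(0.990400+0.977600+0.962700))/(1+9/400) = 9143/10000 ≈ 0.914300

1 1 619/625
2 2 611/625
3 3 9627/10000
4 4 9143/10000
DF(2y) is solved at step 2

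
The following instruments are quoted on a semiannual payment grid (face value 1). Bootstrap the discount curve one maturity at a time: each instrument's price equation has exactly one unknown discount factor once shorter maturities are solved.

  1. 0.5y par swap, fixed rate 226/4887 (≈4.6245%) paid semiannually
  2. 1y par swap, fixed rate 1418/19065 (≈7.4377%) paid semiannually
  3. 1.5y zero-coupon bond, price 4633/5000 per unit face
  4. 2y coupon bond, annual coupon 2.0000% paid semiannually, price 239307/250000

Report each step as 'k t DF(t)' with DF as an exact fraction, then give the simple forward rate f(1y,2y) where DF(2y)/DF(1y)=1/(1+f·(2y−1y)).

1 1/2 4887/5000
2 1 9291/10000
3 3/2 4633/5000
4 2 9197/10000
f(1y,2y) = ((9291/10000)/(9197/10000) − 1)/(1) = 94/9197 ≈ 1.0221%

step 1 [0.5y] swap r/2=113/4887: DF=(1 − 113/4887·(0))/(1+113/4887) = 4887/5000 ≈ 0.977400
step 2 [1y] swap r/2=709/19065: DF=(1 − 709/19065·(0.977400))/(1+709/19065) = 9291/10000 ≈ 0.929100
step 3 [1.5y] zero: DF = P = 4633/5000 ≈ 0.926600
step 4 [2y] bond c/2=1/100: DF=(239307/250000 − 1/100·(0.977400+0.929100+0.926600))/(1+1/100) = 9197/10000 ≈ 0.919700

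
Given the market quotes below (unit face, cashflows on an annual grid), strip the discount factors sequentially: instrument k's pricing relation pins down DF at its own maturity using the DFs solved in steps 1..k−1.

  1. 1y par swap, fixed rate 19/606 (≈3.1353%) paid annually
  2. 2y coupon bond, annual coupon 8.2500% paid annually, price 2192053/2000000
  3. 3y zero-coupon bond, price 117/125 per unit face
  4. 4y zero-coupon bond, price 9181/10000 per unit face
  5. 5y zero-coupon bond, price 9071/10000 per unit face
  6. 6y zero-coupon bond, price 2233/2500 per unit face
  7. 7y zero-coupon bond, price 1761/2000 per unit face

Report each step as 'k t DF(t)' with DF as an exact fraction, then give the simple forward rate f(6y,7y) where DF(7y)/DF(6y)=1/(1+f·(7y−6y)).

step 1 [1y] swap r/1=19/606: DF=(1 − 19/606·(0))/(1+19/606) = 606/625 ≈ 0.969600
step 2 [2y] bond c/1=33/400: DF=(2192053/2000000 − 33/400·(0.969600))/(1+33/400) = 4693/5000 ≈ 0.938600
step 3 [3y] zero: DF = P = 117/125 ≈ 0.936000
step 4 [4y] zero: DF = P = 9181/10000 ≈ 0.918100
step 5 [5y] zero: DF = P = 9071/10000 ≈ 0.907100
step 6 [6y] zero: DF = P = 2233/2500 ≈ 0.893200
step 7 [7y] zero: DF = P = 1761/2000 ≈ 0.880500

1 1 606/625
2 2 4693/5000
3 3 117/125
4 4 9181/10000
5 5 9071/10000
6 6 2233/2500
7 7 1761/2000
f(6y,7y) = ((2233/2500)/(1761/2000) − 1)/(1) = 127/8805 ≈ 1.4424%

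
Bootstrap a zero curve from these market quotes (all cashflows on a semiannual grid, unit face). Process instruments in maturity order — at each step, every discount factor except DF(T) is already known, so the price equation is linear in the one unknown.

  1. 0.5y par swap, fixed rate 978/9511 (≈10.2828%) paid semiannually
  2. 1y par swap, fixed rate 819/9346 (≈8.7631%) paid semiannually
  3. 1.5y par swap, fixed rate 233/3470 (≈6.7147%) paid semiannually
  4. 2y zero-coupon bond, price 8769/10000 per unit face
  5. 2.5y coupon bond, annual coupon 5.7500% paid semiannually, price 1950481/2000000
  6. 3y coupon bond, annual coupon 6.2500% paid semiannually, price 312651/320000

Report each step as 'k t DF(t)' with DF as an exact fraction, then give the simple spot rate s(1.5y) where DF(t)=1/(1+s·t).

1 1/2 9511/10000
2 1 9181/10000
3 3/2 2267/2500
4 2 8769/10000
5 5/2 8459/10000
6 3 8111/10000
s(1.5y) = (1/(2267/2500) − 1)/(3/2) = 466/6801 ≈ 6.8519%

step 1 [0.5y] swap r/2=489/9511: DF=(1 − 489/9511·(0))/(1+489/9511) = 9511/10000 ≈ 0.951100
step 2 [1y] swap r/2=819/18692: DF=(1 − 819/18692·(0.951100))/(1+819/18692) = 9181/10000 ≈ 0.918100
step 3 [1.5y] swap r/2=233/6940: DF=(1 − 233/6940·(0.951100+0.918100))/(1+233/6940) = 2267/2500 ≈ 0.906800
step 4 [2y] zero: DF = P = 8769/10000 ≈ 0.876900
step 5 [2.5y] bond c/2=23/800: DF=(1950481/2000000 − 23/800·(0.951100+0.918100+0.906800+0.876900))/(1+23/800) = 8459/10000 ≈ 0.845900
step 6 [3y] bond c/2=1/32: DF=(312651/320000 − 1/32·(0.951100+0.918100+0.906800+0.876900+0.845900))/(1+1/32) = 8111/10000 ≈ 0.811100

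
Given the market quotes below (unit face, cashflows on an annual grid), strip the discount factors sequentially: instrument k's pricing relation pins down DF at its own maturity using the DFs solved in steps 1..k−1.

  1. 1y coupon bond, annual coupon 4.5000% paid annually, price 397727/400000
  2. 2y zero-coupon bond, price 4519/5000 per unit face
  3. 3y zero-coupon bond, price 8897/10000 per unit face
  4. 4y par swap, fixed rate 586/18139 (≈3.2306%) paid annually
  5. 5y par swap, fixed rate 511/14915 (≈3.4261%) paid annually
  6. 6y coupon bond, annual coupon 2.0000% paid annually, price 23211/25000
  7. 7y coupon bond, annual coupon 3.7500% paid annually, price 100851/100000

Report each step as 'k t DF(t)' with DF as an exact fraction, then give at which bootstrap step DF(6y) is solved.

1 1 1903/2000
2 2 4519/5000
3 3 8897/10000
4 4 2207/2500
5 5 8467/10000
6 6 329/400
7 7 3903/5000
DF(6y) is solved at step 6

step 1 [1y] bond c/1=9/200: DF=(397727/400000 − 9/200·(0))/(1+9/200) = 1903/2000 ≈ 0.951500
step 2 [2y] zero: DF = P = 4519/5000 ≈ 0.903800
step 3 [3y] zero: DF = P = 8897/10000 ≈ 0.889700
step 4 [4y] swap r/1=586/18139: DF=(1 − 586/18139·(0.951500+0.903800+0.889700))/(1+586/18139) = 2207/2500 ≈ 0.882800
step 5 [5y] swap r/1=511/14915: DF=(1 − 511/14915·(0.951500+0.903800+0.889700+0.882800))/(1+511/14915) = 8467/10000 ≈ 0.846700
step 6 [6y] bond c/1=1/50: DF=(23211/25000 − 1/50·(0.951500+0.903800+0.889700+0.882800+0.846700))/(1+1/50) = 329/400 ≈ 0.822500
step 7 [7y] bond c/1=3/80: DF=(100851/100000 − 3/80·(0.951500+0.903800+0.889700+0.882800+0.846700+0.822500))/(1+3/80) = 3903/5000 ≈ 0.780600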